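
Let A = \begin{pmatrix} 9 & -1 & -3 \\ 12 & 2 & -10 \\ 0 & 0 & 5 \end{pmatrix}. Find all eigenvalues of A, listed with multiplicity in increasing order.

5, 5, 6

Characteristic polynomial: p(t) = t^3 - 16t^2 + 85t - 150 = (t - 6)(t - 5)^2.
Roots (with multiplicity): 5, 5, 6.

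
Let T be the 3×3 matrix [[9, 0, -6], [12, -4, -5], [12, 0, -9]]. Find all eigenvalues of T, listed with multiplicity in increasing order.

Characteristic polynomial: p(μ) = μ^3 + 4μ^2 - 9μ - 36 = (μ - 3)(μ + 3)(μ + 4).
Roots (with multiplicity): -4, -3, 3.

-4, -3, 3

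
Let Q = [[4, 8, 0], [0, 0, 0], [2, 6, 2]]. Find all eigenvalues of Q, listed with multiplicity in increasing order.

0, 2, 4

Characteristic polynomial: p(t) = t^3 - 6t^2 + 8t = t(t - 4)(t - 2).
Roots (with multiplicity): 0, 2, 4.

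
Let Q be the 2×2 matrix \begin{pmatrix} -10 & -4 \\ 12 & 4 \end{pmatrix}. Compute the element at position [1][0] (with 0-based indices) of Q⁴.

Characteristic polynomial: s^2 + 6s + 8 = (s + 2)(s + 4), so the eigenvalues are -4, -2.
s=-2: eigenvector (-1, 2).
s=-4: eigenvector (-2, 3).
P = [[-1, -2], [2, 3]], D = diag(-2, -4), P⁻¹ = [[3, 2], [-2, -1]].
Q⁴ = P·diag(16, 256)·P⁻¹ = [[976, 480], [-1440, -704]].
The requested entry is -1440.

-1440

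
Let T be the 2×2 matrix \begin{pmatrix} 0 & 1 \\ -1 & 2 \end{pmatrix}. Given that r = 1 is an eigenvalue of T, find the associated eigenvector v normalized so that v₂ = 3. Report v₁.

T − 1I = [[-1, 1], [-1, 1]].
Solving (T − 1I)v = 0 gives the eigenspace spanned by (3, 3).
With v₂ = 3, v = (3, 3), so v₁ = 3.

3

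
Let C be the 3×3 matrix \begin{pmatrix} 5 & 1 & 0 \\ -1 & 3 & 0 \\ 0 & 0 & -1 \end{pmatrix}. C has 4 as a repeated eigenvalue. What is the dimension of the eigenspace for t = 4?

C − 4I = [[1, 1, 0], [-1, -1, 0], [0, 0, -5]].
This matrix has rank 2, so its null space has dimension 3 − 2 = 1.

1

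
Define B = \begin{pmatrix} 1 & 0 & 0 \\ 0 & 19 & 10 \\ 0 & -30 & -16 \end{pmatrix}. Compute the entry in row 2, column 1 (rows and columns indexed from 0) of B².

Characteristic polynomial: s^3 - 4s^2 - s + 4 = (s - 4)(s - 1)(s + 1), so the eigenvalues are -1, 1, 4.
s=1: eigenvector (1, 0, 0).
s=-1: eigenvector (0, 1, -2).
s=4: eigenvector (0, 2, -3).
P = [[1, 0, 0], [0, 1, 2], [0, -2, -3]], D = diag(1, -1, 4), P⁻¹ = [[1, 0, 0], [0, -3, -2], [0, 2, 1]].
B² = P·diag(1, 1, 16)·P⁻¹ = [[1, 0, 0], [0, 61, 30], [0, -90, -44]].
The requested entry is -90.

-90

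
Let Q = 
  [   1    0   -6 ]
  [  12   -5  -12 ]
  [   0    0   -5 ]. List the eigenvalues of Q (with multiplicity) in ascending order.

-5, -5, 1

Characteristic polynomial: p(μ) = μ^3 + 9μ^2 + 15μ - 25 = (μ - 1)(μ + 5)^2.
Roots (with multiplicity): -5, -5, 1.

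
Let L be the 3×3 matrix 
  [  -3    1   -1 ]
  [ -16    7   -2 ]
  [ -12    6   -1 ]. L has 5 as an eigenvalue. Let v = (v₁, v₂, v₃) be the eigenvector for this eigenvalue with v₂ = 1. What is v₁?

L − 5I = [[-8, 1, -1], [-16, 2, -2], [-12, 6, -6]].
Solving (L − 5I)v = 0 gives the eigenspace spanned by (0, 1, 1).
With v₂ = 1, v = (0, 1, 1), so v₁ = 0.

0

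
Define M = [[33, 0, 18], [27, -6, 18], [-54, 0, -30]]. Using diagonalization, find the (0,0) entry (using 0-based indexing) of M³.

945

Characteristic polynomial: r^3 + 3r^2 - 36r - 108 = (r - 6)(r + 3)(r + 6), so the eigenvalues are -6, -3, 6.
r=6: eigenvector (2, 0, -3).
r=-6: eigenvector (0, 1, 0).
r=-3: eigenvector (1, -3, -2).
P = [[2, 0, 1], [0, 1, -3], [-3, 0, -2]], D = diag(6, -6, -3), P⁻¹ = [[2, 0, 1], [-9, 1, -6], [-3, 0, -2]].
M³ = P·diag(216, -216, -27)·P⁻¹ = [[945, 0, 486], [1701, -216, 1134], [-1458, 0, -756]].
The requested entry is 945.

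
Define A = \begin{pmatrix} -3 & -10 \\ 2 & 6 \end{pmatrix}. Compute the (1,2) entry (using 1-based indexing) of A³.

Characteristic polynomial: r^2 - 3r + 2 = (r - 2)(r - 1), so the eigenvalues are 1, 2.
r=2: eigenvector (-2, 1).
r=1: eigenvector (5, -2).
P = [[-2, 5], [1, -2]], D = diag(2, 1), P⁻¹ = [[2, 5], [1, 2]].
A³ = P·diag(8, 1)·P⁻¹ = [[-27, -70], [14, 36]].
The requested entry is -70.

-70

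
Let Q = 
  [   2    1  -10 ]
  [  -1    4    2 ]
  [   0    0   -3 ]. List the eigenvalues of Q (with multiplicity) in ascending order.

-3, 3, 3

Characteristic polynomial: p(s) = s^3 - 3s^2 - 9s + 27 = (s - 3)^2(s + 3).
Roots (with multiplicity): -3, 3, 3.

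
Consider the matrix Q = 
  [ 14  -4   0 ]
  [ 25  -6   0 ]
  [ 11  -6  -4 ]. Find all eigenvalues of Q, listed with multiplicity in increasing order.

Characteristic polynomial: p(t) = t^3 - 4t^2 - 16t + 64 = (t - 4)^2(t + 4).
Roots (with multiplicity): -4, 4, 4.

-4, 4, 4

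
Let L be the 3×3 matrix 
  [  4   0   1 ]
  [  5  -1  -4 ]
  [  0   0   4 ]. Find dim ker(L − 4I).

1

L − 4I = [[0, 0, 1], [5, -5, -4], [0, 0, 0]].
This matrix has rank 2, so its null space has dimension 3 − 2 = 1.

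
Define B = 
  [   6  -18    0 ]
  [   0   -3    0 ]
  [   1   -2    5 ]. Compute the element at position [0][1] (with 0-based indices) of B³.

Characteristic polynomial: s^3 - 8s^2 - 3s + 90 = (s - 6)(s - 5)(s + 3), so the eigenvalues are -3, 5, 6.
s=6: eigenvector (1, 0, 1).
s=-3: eigenvector (2, 1, 0).
s=5: eigenvector (0, 0, -1).
P = [[1, 2, 0], [0, 1, 0], [1, 0, -1]], D = diag(6, -3, 5), P⁻¹ = [[1, -2, 0], [0, 1, 0], [1, -2, -1]].
B³ = P·diag(216, -27, 125)·P⁻¹ = [[216, -486, 0], [0, -27, 0], [91, -182, 125]].
The requested entry is -486.

-486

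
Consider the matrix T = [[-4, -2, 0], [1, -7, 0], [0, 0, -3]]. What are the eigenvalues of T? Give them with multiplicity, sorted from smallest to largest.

-6, -5, -3

Characteristic polynomial: p(λ) = λ^3 + 14λ^2 + 63λ + 90 = (λ + 3)(λ + 5)(λ + 6).
Roots (with multiplicity): -6, -5, -3.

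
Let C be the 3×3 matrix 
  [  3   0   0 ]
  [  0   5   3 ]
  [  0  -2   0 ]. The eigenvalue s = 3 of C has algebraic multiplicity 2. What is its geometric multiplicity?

C − 3I = [[0, 0, 0], [0, 2, 3], [0, -2, -3]].
This matrix has rank 1, so its null space has dimension 3 − 1 = 2.

2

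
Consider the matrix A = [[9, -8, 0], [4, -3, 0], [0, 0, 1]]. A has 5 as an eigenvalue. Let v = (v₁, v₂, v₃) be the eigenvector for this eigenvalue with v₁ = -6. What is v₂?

-3

A − 5I = [[4, -8, 0], [4, -8, 0], [0, 0, -4]].
Solving (A − 5I)v = 0 gives the eigenspace spanned by (-6, -3, 0).
With v₁ = -6, v = (-6, -3, 0), so v₂ = -3.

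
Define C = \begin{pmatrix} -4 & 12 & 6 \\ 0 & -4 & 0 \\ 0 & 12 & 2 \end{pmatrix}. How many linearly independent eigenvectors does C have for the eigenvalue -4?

C + 4I = [[0, 12, 6], [0, 0, 0], [0, 12, 6]].
This matrix has rank 1, so its null space has dimension 3 − 1 = 2.

2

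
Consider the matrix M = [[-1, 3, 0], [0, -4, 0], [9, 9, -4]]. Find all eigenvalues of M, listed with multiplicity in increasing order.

Characteristic polynomial: p(μ) = μ^3 + 9μ^2 + 24μ + 16 = (μ + 1)(μ + 4)^2.
Roots (with multiplicity): -4, -4, -1.

-4, -4, -1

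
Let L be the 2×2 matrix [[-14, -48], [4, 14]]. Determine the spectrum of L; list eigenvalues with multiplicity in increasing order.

Characteristic polynomial: p(μ) = μ^2 - 4 = (μ - 2)(μ + 2).
Roots (with multiplicity): -2, 2.

-2, 2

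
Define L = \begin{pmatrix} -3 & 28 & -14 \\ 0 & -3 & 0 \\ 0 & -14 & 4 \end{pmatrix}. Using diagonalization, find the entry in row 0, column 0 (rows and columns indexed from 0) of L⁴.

Characteristic polynomial: λ^3 + 2λ^2 - 15λ - 36 = (λ - 4)(λ + 3)^2, so the eigenvalues are -3, -3, 4.
λ=-3: eigenvector (1, 0, 0).
λ=-3: eigenvector (0, 1, 2).
λ=4: eigenvector (-2, 0, 1).
P = [[1, 0, -2], [0, 1, 0], [0, 2, 1]], D = diag(-3, -3, 4), P⁻¹ = [[1, -4, 2], [0, 1, 0], [0, -2, 1]].
L⁴ = P·diag(81, 81, 256)·P⁻¹ = [[81, 700, -350], [0, 81, 0], [0, -350, 256]].
The requested entry is 81.

81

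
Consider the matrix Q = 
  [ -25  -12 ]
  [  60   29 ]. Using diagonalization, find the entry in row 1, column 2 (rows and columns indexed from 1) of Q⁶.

Characteristic polynomial: s^2 - 4s - 5 = (s - 5)(s + 1), so the eigenvalues are -1, 5.
s=-1: eigenvector (1, -2).
s=5: eigenvector (-2, 5).
P = [[1, -2], [-2, 5]], D = diag(-1, 5), P⁻¹ = [[5, 2], [2, 1]].
Q⁶ = P·diag(1, 15625)·P⁻¹ = [[-62495, -31248], [156240, 78121]].
The requested entry is -31248.

-31248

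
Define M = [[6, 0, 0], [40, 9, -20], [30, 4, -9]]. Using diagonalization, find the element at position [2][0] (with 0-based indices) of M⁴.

Characteristic polynomial: λ^3 - 6λ^2 - λ + 6 = (λ - 6)(λ - 1)(λ + 1), so the eigenvalues are -1, 1, 6.
λ=6: eigenvector (1, 0, 2).
λ=1: eigenvector (0, 5, 2).
λ=-1: eigenvector (0, 2, 1).
P = [[1, 0, 0], [0, 5, 2], [2, 2, 1]], D = diag(6, 1, -1), P⁻¹ = [[1, 0, 0], [4, 1, -2], [-10, -2, 5]].
M⁴ = P·diag(1296, 1, 1)·P⁻¹ = [[1296, 0, 0], [0, 1, 0], [2590, 0, 1]].
The requested entry is 2590.

2590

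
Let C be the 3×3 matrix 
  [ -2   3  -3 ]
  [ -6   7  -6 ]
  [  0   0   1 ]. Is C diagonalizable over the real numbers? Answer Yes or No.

Characteristic polynomial: p(λ) = λ^3 - 6λ^2 + 9λ - 4 = (λ - 4)(λ - 1)^2.
λ = 1 has algebraic multiplicity 2; rank(C − 1I) = 1, so geometric multiplicity = 2.
Every eigenvalue has geometric = algebraic multiplicity, so C is diagonalizable.

Yes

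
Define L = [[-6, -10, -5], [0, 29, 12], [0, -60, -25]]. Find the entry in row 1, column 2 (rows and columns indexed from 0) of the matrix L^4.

1248

Characteristic polynomial: λ^3 + 2λ^2 - 29λ - 30 = (λ - 5)(λ + 1)(λ + 6), so the eigenvalues are -6, -1, 5.
λ=-6: eigenvector (1, 0, 0).
λ=-1: eigenvector (-1, -2, 5).
λ=5: eigenvector (0, 1, -2).
P = [[1, -1, 0], [0, -2, 1], [0, 5, -2]], D = diag(-6, -1, 5), P⁻¹ = [[1, 2, 1], [0, 2, 1], [0, 5, 2]].
L⁴ = P·diag(1296, 1, 625)·P⁻¹ = [[1296, 2590, 1295], [0, 3121, 1248], [0, -6240, -2495]].
The requested entry is 1248.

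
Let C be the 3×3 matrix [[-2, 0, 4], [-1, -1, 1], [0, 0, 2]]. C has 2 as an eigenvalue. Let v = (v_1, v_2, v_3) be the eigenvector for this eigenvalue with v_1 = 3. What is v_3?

3

C − 2I = [[-4, 0, 4], [-1, -3, 1], [0, 0, 0]].
Solving (C − 2I)v = 0 gives the eigenspace spanned by (3, 0, 3).
With v_1 = 3, v = (3, 0, 3), so v_3 = 3.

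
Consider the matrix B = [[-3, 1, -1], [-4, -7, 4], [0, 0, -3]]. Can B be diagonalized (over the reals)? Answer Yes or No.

No

Characteristic polynomial: p(r) = r^3 + 13r^2 + 55r + 75 = (r + 3)(r + 5)^2.
r = -5 has algebraic multiplicity 2; rank(B + 5I) = 2, so geometric multiplicity = 1.
Geometric multiplicity < algebraic multiplicity, so B is not diagonalizable.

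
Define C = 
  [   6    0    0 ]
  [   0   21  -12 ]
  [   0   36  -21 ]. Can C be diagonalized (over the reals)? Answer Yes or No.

Yes

Characteristic polynomial: p(t) = t^3 - 6t^2 - 9t + 54 = (t - 6)(t - 3)(t + 3).
All 3 eigenvalues are distinct, so C is diagonalizable.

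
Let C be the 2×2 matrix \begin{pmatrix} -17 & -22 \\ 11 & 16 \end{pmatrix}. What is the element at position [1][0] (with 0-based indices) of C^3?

Characteristic polynomial: r^2 + r - 30 = (r - 5)(r + 6), so the eigenvalues are -6, 5.
r=5: eigenvector (-1, 1).
r=-6: eigenvector (-2, 1).
P = [[-1, -2], [1, 1]], D = diag(5, -6), P⁻¹ = [[1, 2], [-1, -1]].
C³ = P·diag(125, -216)·P⁻¹ = [[-557, -682], [341, 466]].
The requested entry is 341.

341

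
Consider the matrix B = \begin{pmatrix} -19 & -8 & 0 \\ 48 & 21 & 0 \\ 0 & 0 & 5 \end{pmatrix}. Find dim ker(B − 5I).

2

B − 5I = [[-24, -8, 0], [48, 16, 0], [0, 0, 0]].
This matrix has rank 1, so its null space has dimension 3 − 1 = 2.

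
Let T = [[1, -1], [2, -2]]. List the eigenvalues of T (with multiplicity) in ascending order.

Characteristic polynomial: p(λ) = λ^2 + λ = λ(λ + 1).
Roots (with multiplicity): -1, 0.

-1, 0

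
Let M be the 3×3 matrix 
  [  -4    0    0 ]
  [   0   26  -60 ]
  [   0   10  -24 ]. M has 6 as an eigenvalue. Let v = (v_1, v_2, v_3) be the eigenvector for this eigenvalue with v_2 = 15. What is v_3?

5

M − 6I = [[-10, 0, 0], [0, 20, -60], [0, 10, -30]].
Solving (M − 6I)v = 0 gives the eigenspace spanned by (0, 15, 5).
With v_2 = 15, v = (0, 15, 5), so v_3 = 5.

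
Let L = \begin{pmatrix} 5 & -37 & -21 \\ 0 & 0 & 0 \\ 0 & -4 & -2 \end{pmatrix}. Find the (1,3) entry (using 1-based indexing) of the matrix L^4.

Characteristic polynomial: r^3 - 3r^2 - 10r = r(r - 5)(r + 2), so the eigenvalues are -2, 0, 5.
r=5: eigenvector (1, 0, 0).
r=-2: eigenvector (3, 0, 1).
r=0: eigenvector (-1, 1, -2).
P = [[1, 3, -1], [0, 0, 1], [0, 1, -2]], D = diag(5, -2, 0), P⁻¹ = [[1, -5, -3], [0, 2, 1], [0, 1, 0]].
L⁴ = P·diag(625, 16, 0)·P⁻¹ = [[625, -3029, -1827], [0, 0, 0], [0, 32, 16]].
The requested entry is -1827.

-1827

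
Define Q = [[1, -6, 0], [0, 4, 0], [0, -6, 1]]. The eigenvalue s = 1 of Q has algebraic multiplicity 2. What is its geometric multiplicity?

Q − 1I = [[0, -6, 0], [0, 3, 0], [0, -6, 0]].
This matrix has rank 1, so its null space has dimension 3 − 1 = 2.

2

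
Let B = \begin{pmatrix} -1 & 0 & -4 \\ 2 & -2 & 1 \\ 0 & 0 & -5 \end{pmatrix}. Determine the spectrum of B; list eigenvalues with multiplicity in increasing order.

-5, -2, -1

Characteristic polynomial: p(r) = r^3 + 8r^2 + 17r + 10 = (r + 1)(r + 2)(r + 5).
Roots (with multiplicity): -5, -2, -1.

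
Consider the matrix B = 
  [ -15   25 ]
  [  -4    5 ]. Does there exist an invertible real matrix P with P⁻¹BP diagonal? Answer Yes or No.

No

Characteristic polynomial: p(r) = r^2 + 10r + 25 = (r + 5)^2.
r = -5 has algebraic multiplicity 2; rank(B + 5I) = 1, so geometric multiplicity = 1.
Geometric multiplicity < algebraic multiplicity, so B is not diagonalizable.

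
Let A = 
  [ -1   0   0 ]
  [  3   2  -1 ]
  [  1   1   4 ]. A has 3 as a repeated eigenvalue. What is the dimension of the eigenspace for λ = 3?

1

A − 3I = [[-4, 0, 0], [3, -1, -1], [1, 1, 1]].
This matrix has rank 2, so its null space has dimension 3 − 2 = 1.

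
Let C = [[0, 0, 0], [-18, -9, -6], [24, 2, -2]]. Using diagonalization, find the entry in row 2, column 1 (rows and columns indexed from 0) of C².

-22

Characteristic polynomial: λ^3 + 11λ^2 + 30λ = λ(λ + 5)(λ + 6), so the eigenvalues are -6, -5, 0.
λ=0: eigenvector (1, -6, 6).
λ=-5: eigenvector (0, -3, 2).
λ=-6: eigenvector (0, -2, 1).
P = [[1, 0, 0], [-6, -3, -2], [6, 2, 1]], D = diag(0, -5, -6), P⁻¹ = [[1, 0, 0], [-6, 1, 2], [6, -2, -3]].
C² = P·diag(0, 25, 36)·P⁻¹ = [[0, 0, 0], [18, 69, 66], [-84, -22, -8]].
The requested entry is -22.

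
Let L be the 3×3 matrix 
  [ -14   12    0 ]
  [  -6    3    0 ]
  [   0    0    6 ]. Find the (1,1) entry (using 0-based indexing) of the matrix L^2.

Characteristic polynomial: μ^3 + 5μ^2 - 36μ - 180 = (μ - 6)(μ + 5)(μ + 6), so the eigenvalues are -6, -5, 6.
μ=-6: eigenvector (-3, -2, 0).
μ=6: eigenvector (0, 0, 1).
μ=-5: eigenvector (-4, -3, 0).
P = [[-3, 0, -4], [-2, 0, -3], [0, 1, 0]], D = diag(-6, 6, -5), P⁻¹ = [[-3, 4, 0], [0, 0, 1], [2, -3, 0]].
L² = P·diag(36, 36, 25)·P⁻¹ = [[124, -132, 0], [66, -63, 0], [0, 0, 36]].
The requested entry is -63.

-63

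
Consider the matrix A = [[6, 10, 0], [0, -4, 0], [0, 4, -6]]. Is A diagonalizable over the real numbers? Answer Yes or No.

Characteristic polynomial: p(t) = t^3 + 4t^2 - 36t - 144 = (t - 6)(t + 4)(t + 6).
All 3 eigenvalues are distinct, so A is diagonalizable.

Yes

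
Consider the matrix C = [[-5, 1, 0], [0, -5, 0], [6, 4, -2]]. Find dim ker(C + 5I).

C + 5I = [[0, 1, 0], [0, 0, 0], [6, 4, 3]].
This matrix has rank 2, so its null space has dimension 3 − 2 = 1.

1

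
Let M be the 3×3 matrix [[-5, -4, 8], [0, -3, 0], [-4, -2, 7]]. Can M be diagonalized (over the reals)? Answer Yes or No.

Yes

Characteristic polynomial: p(λ) = λ^3 + λ^2 - 9λ - 9 = (λ - 3)(λ + 1)(λ + 3).
All 3 eigenvalues are distinct, so M is diagonalizable.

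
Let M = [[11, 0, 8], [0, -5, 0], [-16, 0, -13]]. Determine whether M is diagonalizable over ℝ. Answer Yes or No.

Characteristic polynomial: p(r) = r^3 + 7r^2 - 5r - 75 = (r - 3)(r + 5)^2.
r = -5 has algebraic multiplicity 2; rank(M + 5I) = 1, so geometric multiplicity = 2.
Every eigenvalue has geometric = algebraic multiplicity, so M is diagonalizable.

Yes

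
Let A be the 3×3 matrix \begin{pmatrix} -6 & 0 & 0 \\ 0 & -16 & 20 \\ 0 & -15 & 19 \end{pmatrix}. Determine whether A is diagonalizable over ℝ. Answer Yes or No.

Yes

Characteristic polynomial: p(μ) = μ^3 + 3μ^2 - 22μ - 24 = (μ - 4)(μ + 1)(μ + 6).
All 3 eigenvalues are distinct, so A is diagonalizable.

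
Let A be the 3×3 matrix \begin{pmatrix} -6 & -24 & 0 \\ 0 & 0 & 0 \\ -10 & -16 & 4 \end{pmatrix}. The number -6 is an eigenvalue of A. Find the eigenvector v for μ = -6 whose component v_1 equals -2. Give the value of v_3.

A + 6I = [[0, -24, 0], [0, 6, 0], [-10, -16, 10]].
Solving (A + 6I)v = 0 gives the eigenspace spanned by (-2, 0, -2).
With v_1 = -2, v = (-2, 0, -2), so v_3 = -2.

-2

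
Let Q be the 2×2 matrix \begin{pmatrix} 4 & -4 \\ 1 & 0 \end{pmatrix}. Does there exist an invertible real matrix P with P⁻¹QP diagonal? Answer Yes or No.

Characteristic polynomial: p(μ) = μ^2 - 4μ + 4 = (μ - 2)^2.
μ = 2 has algebraic multiplicity 2; rank(Q − 2I) = 1, so geometric multiplicity = 1.
Geometric multiplicity < algebraic multiplicity, so Q is not diagonalizable.

No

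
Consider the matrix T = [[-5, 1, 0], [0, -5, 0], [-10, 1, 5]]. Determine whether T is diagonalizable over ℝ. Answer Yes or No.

Characteristic polynomial: p(r) = r^3 + 5r^2 - 25r - 125 = (r - 5)(r + 5)^2.
r = -5 has algebraic multiplicity 2; rank(T + 5I) = 2, so geometric multiplicity = 1.
Geometric multiplicity < algebraic multiplicity, so T is not diagonalizable.

No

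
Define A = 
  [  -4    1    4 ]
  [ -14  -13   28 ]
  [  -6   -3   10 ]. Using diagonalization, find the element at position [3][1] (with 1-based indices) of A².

Characteristic polynomial: s^3 + 7s^2 + 4s - 12 = (s - 1)(s + 2)(s + 6), so the eigenvalues are -6, -2, 1.
s=-6: eigenvector (1, -2, 0).
s=1: eigenvector (-1, -1, -1).
s=-2: eigenvector (2, 0, 1).
P = [[1, -1, 2], [-2, -1, 0], [0, -1, 1]], D = diag(-6, 1, -2), P⁻¹ = [[-1, -1, 2], [2, 1, -4], [2, 1, -3]].
A² = P·diag(36, 1, 4)·P⁻¹ = [[-22, -29, 52], [70, 71, -140], [6, 3, -8]].
The requested entry is 6.

6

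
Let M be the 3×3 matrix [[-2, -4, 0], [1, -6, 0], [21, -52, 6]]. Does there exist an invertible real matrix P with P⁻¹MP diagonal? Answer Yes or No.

No

Characteristic polynomial: p(s) = s^3 + 2s^2 - 32s - 96 = (s - 6)(s + 4)^2.
s = -4 has algebraic multiplicity 2; rank(M + 4I) = 2, so geometric multiplicity = 1.
Geometric multiplicity < algebraic multiplicity, so M is not diagonalizable.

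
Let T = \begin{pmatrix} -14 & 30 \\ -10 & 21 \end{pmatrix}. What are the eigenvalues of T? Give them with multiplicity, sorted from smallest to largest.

1, 6

Characteristic polynomial: p(s) = s^2 - 7s + 6 = (s - 6)(s - 1).
Roots (with multiplicity): 1, 6.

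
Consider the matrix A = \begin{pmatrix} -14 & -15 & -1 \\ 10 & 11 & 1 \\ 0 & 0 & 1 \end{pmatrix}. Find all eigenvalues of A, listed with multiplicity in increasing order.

Characteristic polynomial: p(μ) = μ^3 + 2μ^2 - 7μ + 4 = (μ - 1)^2(μ + 4).
Roots (with multiplicity): -4, 1, 1.

-4, 1, 1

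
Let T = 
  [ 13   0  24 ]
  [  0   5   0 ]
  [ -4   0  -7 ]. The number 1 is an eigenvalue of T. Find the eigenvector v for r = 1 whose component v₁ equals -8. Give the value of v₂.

T − 1I = [[12, 0, 24], [0, 4, 0], [-4, 0, -8]].
Solving (T − 1I)v = 0 gives the eigenspace spanned by (-8, 0, 4).
With v₁ = -8, v = (-8, 0, 4), so v₂ = 0.

0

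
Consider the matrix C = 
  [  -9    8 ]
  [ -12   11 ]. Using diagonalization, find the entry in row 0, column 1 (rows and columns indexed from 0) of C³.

Characteristic polynomial: s^2 - 2s - 3 = (s - 3)(s + 1), so the eigenvalues are -1, 3.
s=3: eigenvector (2, 3).
s=-1: eigenvector (1, 1).
P = [[2, 1], [3, 1]], D = diag(3, -1), P⁻¹ = [[-1, 1], [3, -2]].
C³ = P·diag(27, -1)·P⁻¹ = [[-57, 56], [-84, 83]].
The requested entry is 56.

56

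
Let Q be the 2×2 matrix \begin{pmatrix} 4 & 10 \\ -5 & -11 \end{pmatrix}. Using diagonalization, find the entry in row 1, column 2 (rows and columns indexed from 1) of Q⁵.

15550

Characteristic polynomial: μ^2 + 7μ + 6 = (μ + 1)(μ + 6), so the eigenvalues are -6, -1.
μ=-6: eigenvector (1, -1).
μ=-1: eigenvector (2, -1).
P = [[1, 2], [-1, -1]], D = diag(-6, -1), P⁻¹ = [[-1, -2], [1, 1]].
Q⁵ = P·diag(-7776, -1)·P⁻¹ = [[7774, 15550], [-7775, -15551]].
The requested entry is 15550.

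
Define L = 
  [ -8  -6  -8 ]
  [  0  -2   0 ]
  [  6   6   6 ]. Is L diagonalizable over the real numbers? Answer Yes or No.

Yes

Characteristic polynomial: p(t) = t^3 + 4t^2 + 4t = t(t + 2)^2.
t = -2 has algebraic multiplicity 2; rank(L + 2I) = 1, so geometric multiplicity = 2.
Every eigenvalue has geometric = algebraic multiplicity, so L is diagonalizable.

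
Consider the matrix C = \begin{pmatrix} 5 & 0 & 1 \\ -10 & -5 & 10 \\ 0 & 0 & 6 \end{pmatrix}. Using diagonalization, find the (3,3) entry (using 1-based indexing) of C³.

216

Characteristic polynomial: λ^3 - 6λ^2 - 25λ + 150 = (λ - 6)(λ - 5)(λ + 5), so the eigenvalues are -5, 5, 6.
λ=5: eigenvector (1, -1, 0).
λ=6: eigenvector (1, 0, 1).
λ=-5: eigenvector (0, 1, 0).
P = [[1, 1, 0], [-1, 0, 1], [0, 1, 0]], D = diag(5, 6, -5), P⁻¹ = [[1, 0, -1], [0, 0, 1], [1, 1, -1]].
C³ = P·diag(125, 216, -125)·P⁻¹ = [[125, 0, 91], [-250, -125, 250], [0, 0, 216]].
The requested entry is 216.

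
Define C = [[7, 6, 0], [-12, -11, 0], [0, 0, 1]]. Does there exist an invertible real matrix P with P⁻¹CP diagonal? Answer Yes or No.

Characteristic polynomial: p(λ) = λ^3 + 3λ^2 - 9λ + 5 = (λ - 1)^2(λ + 5).
λ = 1 has algebraic multiplicity 2; rank(C − 1I) = 1, so geometric multiplicity = 2.
Every eigenvalue has geometric = algebraic multiplicity, so C is diagonalizable.

Yes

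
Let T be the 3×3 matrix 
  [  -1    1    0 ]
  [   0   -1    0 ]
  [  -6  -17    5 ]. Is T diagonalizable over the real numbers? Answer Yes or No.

Characteristic polynomial: p(λ) = λ^3 - 3λ^2 - 9λ - 5 = (λ - 5)(λ + 1)^2.
λ = -1 has algebraic multiplicity 2; rank(T + 1I) = 2, so geometric multiplicity = 1.
Geometric multiplicity < algebraic multiplicity, so T is not diagonalizable.

No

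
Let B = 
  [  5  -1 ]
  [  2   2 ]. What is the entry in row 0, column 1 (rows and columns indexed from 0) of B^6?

-3367

Characteristic polynomial: r^2 - 7r + 12 = (r - 4)(r - 3), so the eigenvalues are 3, 4.
r=4: eigenvector (1, 1).
r=3: eigenvector (-1, -2).
P = [[1, -1], [1, -2]], D = diag(4, 3), P⁻¹ = [[2, -1], [1, -1]].
B⁶ = P·diag(4096, 729)·P⁻¹ = [[7463, -3367], [6734, -2638]].
The requested entry is -3367.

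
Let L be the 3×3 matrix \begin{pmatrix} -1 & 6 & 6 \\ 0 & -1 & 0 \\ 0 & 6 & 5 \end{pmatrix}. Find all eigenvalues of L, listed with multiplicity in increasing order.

Characteristic polynomial: p(s) = s^3 - 3s^2 - 9s - 5 = (s - 5)(s + 1)^2.
Roots (with multiplicity): -1, -1, 5.

-1, -1, 5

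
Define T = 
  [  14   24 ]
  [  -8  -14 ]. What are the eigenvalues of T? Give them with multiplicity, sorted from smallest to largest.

-2, 2

Characteristic polynomial: p(r) = r^2 - 4 = (r - 2)(r + 2).
Roots (with multiplicity): -2, 2.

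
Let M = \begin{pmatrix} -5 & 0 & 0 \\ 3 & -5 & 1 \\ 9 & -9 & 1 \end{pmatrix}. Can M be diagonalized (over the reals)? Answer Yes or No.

Characteristic polynomial: p(r) = r^3 + 9r^2 + 24r + 20 = (r + 2)^2(r + 5).
r = -2 has algebraic multiplicity 2; rank(M + 2I) = 2, so geometric multiplicity = 1.
Geometric multiplicity < algebraic multiplicity, so M is not diagonalizable.

No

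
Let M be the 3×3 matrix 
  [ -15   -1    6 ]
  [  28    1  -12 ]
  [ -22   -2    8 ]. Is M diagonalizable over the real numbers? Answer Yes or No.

Characteristic polynomial: p(r) = r^3 + 6r^2 + 9r + 4 = (r + 1)^2(r + 4).
r = -1 has algebraic multiplicity 2; rank(M + 1I) = 2, so geometric multiplicity = 1.
Geometric multiplicity < algebraic multiplicity, so M is not diagonalizable.

No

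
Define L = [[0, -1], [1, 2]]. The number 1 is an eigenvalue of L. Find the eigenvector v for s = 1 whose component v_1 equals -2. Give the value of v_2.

2

L − 1I = [[-1, -1], [1, 1]].
Solving (L − 1I)v = 0 gives the eigenspace spanned by (-2, 2).
With v_1 = -2, v = (-2, 2), so v_2 = 2.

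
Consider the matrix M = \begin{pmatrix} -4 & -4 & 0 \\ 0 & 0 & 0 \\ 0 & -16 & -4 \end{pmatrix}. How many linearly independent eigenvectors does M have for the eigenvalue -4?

M + 4I = [[0, -4, 0], [0, 4, 0], [0, -16, 0]].
This matrix has rank 1, so its null space has dimension 3 − 1 = 2.

2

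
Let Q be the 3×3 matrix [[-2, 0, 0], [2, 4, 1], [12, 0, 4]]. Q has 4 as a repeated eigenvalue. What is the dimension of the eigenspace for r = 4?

Q − 4I = [[-6, 0, 0], [2, 0, 1], [12, 0, 0]].
This matrix has rank 2, so its null space has dimension 3 − 2 = 1.

1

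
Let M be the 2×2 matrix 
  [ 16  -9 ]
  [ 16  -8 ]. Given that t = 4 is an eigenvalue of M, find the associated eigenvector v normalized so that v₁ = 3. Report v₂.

4

M − 4I = [[12, -9], [16, -12]].
Solving (M − 4I)v = 0 gives the eigenspace spanned by (3, 4).
With v₁ = 3, v = (3, 4), so v₂ = 4.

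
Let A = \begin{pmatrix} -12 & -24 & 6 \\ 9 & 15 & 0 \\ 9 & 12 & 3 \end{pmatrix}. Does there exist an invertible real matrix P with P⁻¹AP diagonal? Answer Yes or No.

Characteristic polynomial: p(s) = s^3 - 6s^2 - 9s + 54 = (s - 6)(s - 3)(s + 3).
All 3 eigenvalues are distinct, so A is diagonalizable.

Yes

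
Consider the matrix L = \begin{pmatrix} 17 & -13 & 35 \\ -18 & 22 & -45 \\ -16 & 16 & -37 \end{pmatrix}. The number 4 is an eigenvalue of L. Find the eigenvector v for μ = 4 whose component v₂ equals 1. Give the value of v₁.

L − 4I = [[13, -13, 35], [-18, 18, -45], [-16, 16, -41]].
Solving (L − 4I)v = 0 gives the eigenspace spanned by (1, 1, 0).
With v₂ = 1, v = (1, 1, 0), so v₁ = 1.

1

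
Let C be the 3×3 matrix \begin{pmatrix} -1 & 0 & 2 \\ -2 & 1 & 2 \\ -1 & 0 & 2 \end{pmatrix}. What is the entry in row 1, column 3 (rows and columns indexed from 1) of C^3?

2

Characteristic polynomial: r^3 - 2r^2 + r = r(r - 1)^2, so the eigenvalues are 0, 1, 1.
r=1: eigenvector (-1, -4, -1).
r=0: eigenvector (2, 2, 1).
r=1: eigenvector (0, 1, 0).
P = [[-1, 2, 0], [-4, 2, 1], [-1, 1, 0]], D = diag(1, 0, 1), P⁻¹ = [[1, 0, -2], [1, 0, -1], [2, 1, -6]].
C³ = P·diag(1, 0, 1)·P⁻¹ = [[-1, 0, 2], [-2, 1, 2], [-1, 0, 2]].
The requested entry is 2.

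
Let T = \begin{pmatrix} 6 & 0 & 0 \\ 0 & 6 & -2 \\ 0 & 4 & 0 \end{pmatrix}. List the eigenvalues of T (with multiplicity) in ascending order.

Characteristic polynomial: p(r) = r^3 - 12r^2 + 44r - 48 = (r - 6)(r - 4)(r - 2).
Roots (with multiplicity): 2, 4, 6.

2, 4, 6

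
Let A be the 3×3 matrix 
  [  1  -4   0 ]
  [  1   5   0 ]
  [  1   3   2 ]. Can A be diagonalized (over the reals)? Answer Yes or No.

No

Characteristic polynomial: p(s) = s^3 - 8s^2 + 21s - 18 = (s - 3)^2(s - 2).
s = 3 has algebraic multiplicity 2; rank(A − 3I) = 2, so geometric multiplicity = 1.
Geometric multiplicity < algebraic multiplicity, so A is not diagonalizable.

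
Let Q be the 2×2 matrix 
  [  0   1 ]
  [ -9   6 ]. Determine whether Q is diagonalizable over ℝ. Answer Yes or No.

No

Characteristic polynomial: p(r) = r^2 - 6r + 9 = (r - 3)^2.
r = 3 has algebraic multiplicity 2; rank(Q − 3I) = 1, so geometric multiplicity = 1.
Geometric multiplicity < algebraic multiplicity, so Q is not diagonalizable.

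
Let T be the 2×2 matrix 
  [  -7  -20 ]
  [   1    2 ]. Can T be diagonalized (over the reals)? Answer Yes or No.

Yes

Characteristic polynomial: p(s) = s^2 + 5s + 6 = (s + 2)(s + 3).
All 2 eigenvalues are distinct, so T is diagonalizable.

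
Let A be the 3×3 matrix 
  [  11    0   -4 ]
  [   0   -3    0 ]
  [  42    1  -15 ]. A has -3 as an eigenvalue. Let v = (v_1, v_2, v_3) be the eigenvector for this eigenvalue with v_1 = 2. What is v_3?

A + 3I = [[14, 0, -4], [0, 0, 0], [42, 1, -12]].
Solving (A + 3I)v = 0 gives the eigenspace spanned by (2, 0, 7).
With v_1 = 2, v = (2, 0, 7), so v_3 = 7.

7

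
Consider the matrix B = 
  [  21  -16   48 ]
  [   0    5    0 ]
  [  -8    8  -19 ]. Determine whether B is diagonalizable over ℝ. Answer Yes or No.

Yes

Characteristic polynomial: p(r) = r^3 - 7r^2 - 5r + 75 = (r - 5)^2(r + 3).
r = 5 has algebraic multiplicity 2; rank(B − 5I) = 1, so geometric multiplicity = 2.
Every eigenvalue has geometric = algebraic multiplicity, so B is diagonalizable.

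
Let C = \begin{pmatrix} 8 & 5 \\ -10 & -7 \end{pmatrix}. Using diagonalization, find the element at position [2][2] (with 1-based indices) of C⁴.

-49

Characteristic polynomial: μ^2 - μ - 6 = (μ - 3)(μ + 2), so the eigenvalues are -2, 3.
μ=-2: eigenvector (-1, 2).
μ=3: eigenvector (1, -1).
P = [[-1, 1], [2, -1]], D = diag(-2, 3), P⁻¹ = [[1, 1], [2, 1]].
C⁴ = P·diag(16, 81)·P⁻¹ = [[146, 65], [-130, -49]].
The requested entry is -49.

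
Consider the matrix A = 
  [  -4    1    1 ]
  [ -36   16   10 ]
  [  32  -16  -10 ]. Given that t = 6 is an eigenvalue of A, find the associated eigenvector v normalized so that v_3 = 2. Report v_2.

A − 6I = [[-10, 1, 1], [-36, 10, 10], [32, -16, -16]].
Solving (A − 6I)v = 0 gives the eigenspace spanned by (0, -2, 2).
With v_3 = 2, v = (0, -2, 2), so v_2 = -2.

-2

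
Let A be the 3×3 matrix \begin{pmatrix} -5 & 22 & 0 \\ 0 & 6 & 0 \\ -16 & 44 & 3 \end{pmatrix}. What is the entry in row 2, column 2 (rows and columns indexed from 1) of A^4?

1296

Characteristic polynomial: s^3 - 4s^2 - 27s + 90 = (s - 6)(s - 3)(s + 5), so the eigenvalues are -5, 3, 6.
s=-5: eigenvector (1, 0, 2).
s=6: eigenvector (2, 1, 4).
s=3: eigenvector (0, 0, 1).
P = [[1, 2, 0], [0, 1, 0], [2, 4, 1]], D = diag(-5, 6, 3), P⁻¹ = [[1, -2, 0], [0, 1, 0], [-2, 0, 1]].
A⁴ = P·diag(625, 1296, 81)·P⁻¹ = [[625, 1342, 0], [0, 1296, 0], [1088, 2684, 81]].
The requested entry is 1296.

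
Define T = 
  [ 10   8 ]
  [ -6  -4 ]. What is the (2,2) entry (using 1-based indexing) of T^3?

-160

Characteristic polynomial: r^2 - 6r + 8 = (r - 4)(r - 2), so the eigenvalues are 2, 4.
r=4: eigenvector (4, -3).
r=2: eigenvector (-1, 1).
P = [[4, -1], [-3, 1]], D = diag(4, 2), P⁻¹ = [[1, 1], [3, 4]].
T³ = P·diag(64, 8)·P⁻¹ = [[232, 224], [-168, -160]].
The requested entry is -160.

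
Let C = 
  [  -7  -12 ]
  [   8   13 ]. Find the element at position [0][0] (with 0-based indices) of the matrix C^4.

Characteristic polynomial: μ^2 - 6μ + 5 = (μ - 5)(μ - 1), so the eigenvalues are 1, 5.
μ=5: eigenvector (-1, 1).
μ=1: eigenvector (3, -2).
P = [[-1, 3], [1, -2]], D = diag(5, 1), P⁻¹ = [[2, 3], [1, 1]].
C⁴ = P·diag(625, 1)·P⁻¹ = [[-1247, -1872], [1248, 1873]].
The requested entry is -1247.

-1247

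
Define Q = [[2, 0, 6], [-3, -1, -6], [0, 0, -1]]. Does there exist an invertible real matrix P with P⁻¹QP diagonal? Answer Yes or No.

Characteristic polynomial: p(t) = t^3 - 3t - 2 = (t - 2)(t + 1)^2.
t = -1 has algebraic multiplicity 2; rank(Q + 1I) = 1, so geometric multiplicity = 2.
Every eigenvalue has geometric = algebraic multiplicity, so Q is diagonalizable.

Yes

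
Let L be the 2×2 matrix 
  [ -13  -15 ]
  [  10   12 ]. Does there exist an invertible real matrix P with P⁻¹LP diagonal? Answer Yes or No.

Yes

Characteristic polynomial: p(r) = r^2 + r - 6 = (r - 2)(r + 3).
All 2 eigenvalues are distinct, so L is diagonalizable.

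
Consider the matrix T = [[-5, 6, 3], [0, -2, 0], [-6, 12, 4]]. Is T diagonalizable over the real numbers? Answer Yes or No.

Characteristic polynomial: p(μ) = μ^3 + 3μ^2 - 4 = (μ - 1)(μ + 2)^2.
μ = -2 has algebraic multiplicity 2; rank(T + 2I) = 1, so geometric multiplicity = 2.
Every eigenvalue has geometric = algebraic multiplicity, so T is diagonalizable.

Yes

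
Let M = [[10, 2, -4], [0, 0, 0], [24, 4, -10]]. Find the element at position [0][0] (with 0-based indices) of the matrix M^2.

Characteristic polynomial: μ^3 - 4μ = μ(μ - 2)(μ + 2), so the eigenvalues are -2, 0, 2.
μ=0: eigenvector (-1, 1, -2).
μ=2: eigenvector (1, 0, 2).
μ=-2: eigenvector (1, 0, 3).
P = [[-1, 1, 1], [1, 0, 0], [-2, 2, 3]], D = diag(0, 2, -2), P⁻¹ = [[0, 1, 0], [3, 1, -1], [-2, 0, 1]].
M² = P·diag(0, 4, 4)·P⁻¹ = [[4, 4, 0], [0, 0, 0], [0, 8, 4]].
The requested entry is 4.

4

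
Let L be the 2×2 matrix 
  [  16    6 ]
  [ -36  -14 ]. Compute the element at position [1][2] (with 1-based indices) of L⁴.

240

Characteristic polynomial: r^2 - 2r - 8 = (r - 4)(r + 2), so the eigenvalues are -2, 4.
r=-2: eigenvector (1, -3).
r=4: eigenvector (1, -2).
P = [[1, 1], [-3, -2]], D = diag(-2, 4), P⁻¹ = [[-2, -1], [3, 1]].
L⁴ = P·diag(16, 256)·P⁻¹ = [[736, 240], [-1440, -464]].
The requested entry is 240.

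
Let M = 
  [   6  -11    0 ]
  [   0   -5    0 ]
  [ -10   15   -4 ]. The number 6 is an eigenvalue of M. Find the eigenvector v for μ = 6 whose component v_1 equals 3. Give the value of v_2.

0

M − 6I = [[0, -11, 0], [0, -11, 0], [-10, 15, -10]].
Solving (M − 6I)v = 0 gives the eigenspace spanned by (3, 0, -3).
With v_1 = 3, v = (3, 0, -3), so v_2 = 0.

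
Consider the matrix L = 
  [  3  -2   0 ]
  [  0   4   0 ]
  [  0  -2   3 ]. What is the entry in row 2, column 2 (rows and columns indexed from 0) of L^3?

Characteristic polynomial: λ^3 - 10λ^2 + 33λ - 36 = (λ - 4)(λ - 3)^2, so the eigenvalues are 3, 3, 4.
λ=3: eigenvector (0, 0, 1).
λ=4: eigenvector (-2, 1, -2).
λ=3: eigenvector (1, 0, 0).
P = [[0, -2, 1], [0, 1, 0], [1, -2, 0]], D = diag(3, 4, 3), P⁻¹ = [[0, 2, 1], [0, 1, 0], [1, 2, 0]].
L³ = P·diag(27, 64, 27)·P⁻¹ = [[27, -74, 0], [0, 64, 0], [0, -74, 27]].
The requested entry is 27.

27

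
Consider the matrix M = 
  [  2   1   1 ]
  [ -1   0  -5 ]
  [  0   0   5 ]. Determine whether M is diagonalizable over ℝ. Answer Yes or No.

No

Characteristic polynomial: p(t) = t^3 - 7t^2 + 11t - 5 = (t - 5)(t - 1)^2.
t = 1 has algebraic multiplicity 2; rank(M − 1I) = 2, so geometric multiplicity = 1.
Geometric multiplicity < algebraic multiplicity, so M is not diagonalizable.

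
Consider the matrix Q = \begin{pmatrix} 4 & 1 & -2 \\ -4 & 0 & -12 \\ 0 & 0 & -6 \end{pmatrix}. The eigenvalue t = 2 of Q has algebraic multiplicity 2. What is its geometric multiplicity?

1

Q − 2I = [[2, 1, -2], [-4, -2, -12], [0, 0, -8]].
This matrix has rank 2, so its null space has dimension 3 − 2 = 1.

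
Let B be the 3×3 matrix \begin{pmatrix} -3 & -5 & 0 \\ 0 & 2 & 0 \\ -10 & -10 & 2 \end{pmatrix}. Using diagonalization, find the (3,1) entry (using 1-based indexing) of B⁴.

Characteristic polynomial: λ^3 - λ^2 - 8λ + 12 = (λ - 2)^2(λ + 3), so the eigenvalues are -3, 2, 2.
λ=-3: eigenvector (1, 0, 2).
λ=2: eigenvector (-1, 1, 0).
λ=2: eigenvector (2, -2, 1).
P = [[1, -1, 2], [0, 1, -2], [2, 0, 1]], D = diag(-3, 2, 2), P⁻¹ = [[1, 1, 0], [-4, -3, 2], [-2, -2, 1]].
B⁴ = P·diag(81, 16, 16)·P⁻¹ = [[81, 65, 0], [0, 16, 0], [130, 130, 16]].
The requested entry is 130.

130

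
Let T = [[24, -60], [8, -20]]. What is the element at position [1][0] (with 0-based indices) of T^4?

Characteristic polynomial: r^2 - 4r = r(r - 4), so the eigenvalues are 0, 4.
r=4: eigenvector (3, 1).
r=0: eigenvector (-5, -2).
P = [[3, -5], [1, -2]], D = diag(4, 0), P⁻¹ = [[2, -5], [1, -3]].
T⁴ = P·diag(256, 0)·P⁻¹ = [[1536, -3840], [512, -1280]].
The requested entry is 512.

512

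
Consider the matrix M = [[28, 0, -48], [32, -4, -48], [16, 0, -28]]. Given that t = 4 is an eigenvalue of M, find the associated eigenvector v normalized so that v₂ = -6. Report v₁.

M − 4I = [[24, 0, -48], [32, -8, -48], [16, 0, -32]].
Solving (M − 4I)v = 0 gives the eigenspace spanned by (-6, -6, -3).
With v₂ = -6, v = (-6, -6, -3), so v₁ = -6.

-6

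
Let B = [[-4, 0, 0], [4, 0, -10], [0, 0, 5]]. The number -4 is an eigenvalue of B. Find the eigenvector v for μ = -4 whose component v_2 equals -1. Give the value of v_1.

B + 4I = [[0, 0, 0], [4, 4, -10], [0, 0, 9]].
Solving (B + 4I)v = 0 gives the eigenspace spanned by (1, -1, 0).
With v_2 = -1, v = (1, -1, 0), so v_1 = 1.

1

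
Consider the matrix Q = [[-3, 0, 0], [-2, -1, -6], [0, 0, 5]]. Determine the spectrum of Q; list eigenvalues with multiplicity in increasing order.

Characteristic polynomial: p(s) = s^3 - s^2 - 17s - 15 = (s - 5)(s + 1)(s + 3).
Roots (with multiplicity): -3, -1, 5.

-3, -1, 5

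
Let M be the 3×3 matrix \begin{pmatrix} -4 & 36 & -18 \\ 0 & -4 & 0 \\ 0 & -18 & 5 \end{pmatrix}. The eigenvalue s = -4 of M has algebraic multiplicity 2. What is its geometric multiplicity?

M + 4I = [[0, 36, -18], [0, 0, 0], [0, -18, 9]].
This matrix has rank 1, so its null space has dimension 3 − 1 = 2.

2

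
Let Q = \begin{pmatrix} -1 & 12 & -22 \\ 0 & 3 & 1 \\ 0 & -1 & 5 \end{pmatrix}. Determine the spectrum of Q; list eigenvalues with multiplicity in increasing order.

Characteristic polynomial: p(t) = t^3 - 7t^2 + 8t + 16 = (t - 4)^2(t + 1).
Roots (with multiplicity): -1, 4, 4.

-1, 4, 4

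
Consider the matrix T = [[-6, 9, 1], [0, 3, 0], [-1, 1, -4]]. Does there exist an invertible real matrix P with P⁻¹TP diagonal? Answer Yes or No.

Characteristic polynomial: p(λ) = λ^3 + 7λ^2 - 5λ - 75 = (λ - 3)(λ + 5)^2.
λ = -5 has algebraic multiplicity 2; rank(T + 5I) = 2, so geometric multiplicity = 1.
Geometric multiplicity < algebraic multiplicity, so T is not diagonalizable.

No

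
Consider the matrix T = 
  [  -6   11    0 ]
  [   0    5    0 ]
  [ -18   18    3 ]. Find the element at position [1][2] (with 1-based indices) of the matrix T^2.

-11

Characteristic polynomial: s^3 - 2s^2 - 33s + 90 = (s - 5)(s - 3)(s + 6), so the eigenvalues are -6, 3, 5.
s=3: eigenvector (0, 0, 1).
s=5: eigenvector (1, 1, 0).
s=-6: eigenvector (1, 0, 2).
P = [[0, 1, 1], [0, 1, 0], [1, 0, 2]], D = diag(3, 5, -6), P⁻¹ = [[-2, 2, 1], [0, 1, 0], [1, -1, 0]].
T² = P·diag(9, 25, 36)·P⁻¹ = [[36, -11, 0], [0, 25, 0], [54, -54, 9]].
The requested entry is -11.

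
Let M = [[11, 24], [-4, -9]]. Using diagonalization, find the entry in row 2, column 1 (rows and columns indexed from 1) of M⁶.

-728

Characteristic polynomial: λ^2 - 2λ - 3 = (λ - 3)(λ + 1), so the eigenvalues are -1, 3.
λ=-1: eigenvector (-2, 1).
λ=3: eigenvector (-3, 1).
P = [[-2, -3], [1, 1]], D = diag(-1, 3), P⁻¹ = [[1, 3], [-1, -2]].
M⁶ = P·diag(1, 729)·P⁻¹ = [[2185, 4368], [-728, -1455]].
The requested entry is -728.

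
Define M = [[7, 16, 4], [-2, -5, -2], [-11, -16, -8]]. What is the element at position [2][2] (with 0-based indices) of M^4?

Characteristic polynomial: s^3 + 6s^2 - 7s - 60 = (s - 3)(s + 4)(s + 5), so the eigenvalues are -5, -4, 3.
s=-5: eigenvector (-2, 1, 2).
s=-4: eigenvector (4, -2, -3).
s=3: eigenvector (-1, 0, 1).
P = [[-2, 4, -1], [1, -2, 0], [2, -3, 1]], D = diag(-5, -4, 3), P⁻¹ = [[2, 1, 2], [1, 0, 1], [-1, -2, 0]].
M⁴ = P·diag(625, 256, 81)·P⁻¹ = [[-1395, -1088, -1476], [738, 625, 738], [1651, 1088, 1732]].
The requested entry is 1732.

1732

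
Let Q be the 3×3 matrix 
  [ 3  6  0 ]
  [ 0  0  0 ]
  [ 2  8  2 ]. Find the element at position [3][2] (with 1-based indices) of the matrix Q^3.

92

Characteristic polynomial: t^3 - 5t^2 + 6t = t(t - 3)(t - 2), so the eigenvalues are 0, 2, 3.
t=3: eigenvector (1, 0, 2).
t=2: eigenvector (0, 0, 1).
t=0: eigenvector (-2, 1, -2).
P = [[1, 0, -2], [0, 0, 1], [2, 1, -2]], D = diag(3, 2, 0), P⁻¹ = [[1, 2, 0], [-2, -2, 1], [0, 1, 0]].
Q³ = P·diag(27, 8, 0)·P⁻¹ = [[27, 54, 0], [0, 0, 0], [38, 92, 8]].
The requested entry is 92.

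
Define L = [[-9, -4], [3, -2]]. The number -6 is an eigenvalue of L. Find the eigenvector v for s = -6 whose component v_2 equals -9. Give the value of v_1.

12

L + 6I = [[-3, -4], [3, 4]].
Solving (L + 6I)v = 0 gives the eigenspace spanned by (12, -9).
With v_2 = -9, v = (12, -9), so v_1 = 12.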